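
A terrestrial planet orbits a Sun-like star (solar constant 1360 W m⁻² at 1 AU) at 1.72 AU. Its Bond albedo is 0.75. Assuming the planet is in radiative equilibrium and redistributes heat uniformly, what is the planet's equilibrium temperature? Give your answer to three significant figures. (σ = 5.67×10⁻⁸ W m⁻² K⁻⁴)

Flux at 1.72 AU: S = 1360/1.72² = 460 W m⁻².
Energy balance: absorbed = emitted ⇒ πR²·S(1−A) = 4πR²·σT_eq⁴, so T_eq⁴ = S(1−A)/(4σ).
T_eq = [460 × 0.25 / (4 × 5.67×10⁻⁸)]^(1/4) = (5.07×10⁸)^(1/4) = 150 K.

T_eq ≈ 150 K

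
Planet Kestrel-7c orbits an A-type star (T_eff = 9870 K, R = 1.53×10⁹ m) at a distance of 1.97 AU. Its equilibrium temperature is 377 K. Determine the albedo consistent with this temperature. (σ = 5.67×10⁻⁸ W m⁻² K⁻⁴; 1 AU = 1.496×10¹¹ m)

A ≈ 0.68

d = 1.97 AU = 2.95×10¹¹ m.
L = 4πR_⋆²σT_⋆⁴ = 4π(1.53×10⁹)² × 5.67×10⁻⁸ × (9870)⁴ = 1.58×10²⁸ W.
S = L/(4πd²) = 1.45×10⁴ W m⁻².
From T_eq⁴ = S(1−A)/(4σ): 1−A = 4σT_eq⁴/S.
1−A = 4 × 5.67×10⁻⁸ × (377)⁴ / 1.45×10⁴ = 0.316.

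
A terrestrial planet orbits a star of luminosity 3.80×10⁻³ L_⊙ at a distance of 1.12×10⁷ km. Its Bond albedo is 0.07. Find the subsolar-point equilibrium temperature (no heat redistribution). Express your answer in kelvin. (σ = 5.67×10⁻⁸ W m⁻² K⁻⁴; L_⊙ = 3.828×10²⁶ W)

T_ss ≈ 351 K

d = 1.12×10⁷ km = 1.12×10¹⁰ m.
L = 3.80×10⁻³ × 3.828×10²⁶ = 1.45×10²⁴ W.
Flux: S = L/(4πd²) = 1.45×10²⁴/(4π×(1.12×10¹⁰)²) = 923 W m⁻².
At the subsolar point the surface absorbs S(1−A) and emits σT⁴ per unit area — no factor of 4, since only the local patch is in balance.
T = [923 × 0.93 / 5.67×10⁻⁸]^(1/4) = (1.51×10¹⁰)^(1/4) = 351 K.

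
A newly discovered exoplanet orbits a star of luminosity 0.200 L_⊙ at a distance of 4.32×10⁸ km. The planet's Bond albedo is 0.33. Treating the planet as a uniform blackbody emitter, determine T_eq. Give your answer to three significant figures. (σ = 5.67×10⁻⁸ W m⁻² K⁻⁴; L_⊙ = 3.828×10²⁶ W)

T_eq ≈ 99.1 K

d = 4.32×10⁸ km = 4.32×10¹¹ m.
L = 0.200 × 3.828×10²⁶ = 7.66×10²⁵ W.
Flux: S = L/(4πd²) = 7.66×10²⁵/(4π×(4.32×10¹¹)²) = 32.6 W m⁻².
Energy balance: absorbed = emitted ⇒ πR²·S(1−A) = 4πR²·σT_eq⁴, so T_eq⁴ = S(1−A)/(4σ).
T_eq = [32.6 × 0.67 / (4 × 5.67×10⁻⁸)]^(1/4) = (9.64×10⁷)^(1/4) = 99.1 K.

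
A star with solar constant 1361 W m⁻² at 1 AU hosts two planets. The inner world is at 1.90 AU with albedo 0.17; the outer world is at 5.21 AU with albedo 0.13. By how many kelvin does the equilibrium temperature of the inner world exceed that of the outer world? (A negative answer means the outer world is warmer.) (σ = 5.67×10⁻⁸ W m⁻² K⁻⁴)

T_eq = [S₀(1−A)/(4σd²)]^(1/4), so T ∝ (1−A)^(1/4) / √d.
T₁ = [1361×0.83/(4×5.67×10⁻⁸×1.90²)]^(1/4) = 192.73 K.
T₂ = [1361×0.87/(4×5.67×10⁻⁸×5.21²)]^(1/4) = 117.76 K.

ΔT ≈ 75.0 K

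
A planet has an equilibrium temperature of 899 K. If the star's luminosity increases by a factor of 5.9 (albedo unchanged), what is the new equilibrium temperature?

T_eq ∝ L^(1/4) · d^(−1/2).
T′ = 899 × 5.9^(1/4) = 1400 K.

T_eq ≈ 1400 K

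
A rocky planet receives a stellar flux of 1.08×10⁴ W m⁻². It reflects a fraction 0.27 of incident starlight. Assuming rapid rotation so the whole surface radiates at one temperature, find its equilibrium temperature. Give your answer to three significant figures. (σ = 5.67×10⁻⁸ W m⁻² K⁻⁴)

T_eq ≈ 432 K

Energy balance: absorbed = emitted ⇒ πR²·S(1−A) = 4πR²·σT_eq⁴, so T_eq⁴ = S(1−A)/(4σ).
T_eq = [1.08×10⁴ × 0.73 / (4 × 5.67×10⁻⁸)]^(1/4) = (3.48×10¹⁰)^(1/4) = 432 K.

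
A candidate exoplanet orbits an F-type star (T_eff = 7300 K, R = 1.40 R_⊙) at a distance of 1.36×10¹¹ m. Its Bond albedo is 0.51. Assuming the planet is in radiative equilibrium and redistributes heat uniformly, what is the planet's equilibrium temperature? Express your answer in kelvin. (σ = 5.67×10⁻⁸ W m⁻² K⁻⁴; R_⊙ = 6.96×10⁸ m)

R_⋆ = 1.40 × 6.96×10⁸ = 9.74×10⁸ m.
L = 4πR_⋆²σT_⋆⁴ = 4π(9.74×10⁸)² × 5.67×10⁻⁸ × (7300)⁴ = 1.92×10²⁷ W.
S = L/(4πd²) = 8270 W m⁻².
Energy balance: absorbed = emitted ⇒ πR²·S(1−A) = 4πR²·σT_eq⁴, so T_eq⁴ = S(1−A)/(4σ).
T_eq = [8270 × 0.49 / (4 × 5.67×10⁻⁸)]^(1/4) = (1.79×10¹⁰)^(1/4) = 366 K.

T_eq ≈ 366 K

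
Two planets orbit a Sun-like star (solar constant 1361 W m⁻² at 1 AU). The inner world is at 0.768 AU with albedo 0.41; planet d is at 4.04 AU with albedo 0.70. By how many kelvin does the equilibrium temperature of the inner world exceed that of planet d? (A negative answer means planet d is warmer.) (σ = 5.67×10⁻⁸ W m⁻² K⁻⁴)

T_eq = [S₀(1−A)/(4σd²)]^(1/4), so T ∝ (1−A)^(1/4) / √d.
T₁ = [1361×0.59/(4×5.67×10⁻⁸×0.768²)]^(1/4) = 278.35 K.
T₂ = [1361×0.30/(4×5.67×10⁻⁸×4.04²)]^(1/4) = 102.48 K.

ΔT ≈ 175.9 K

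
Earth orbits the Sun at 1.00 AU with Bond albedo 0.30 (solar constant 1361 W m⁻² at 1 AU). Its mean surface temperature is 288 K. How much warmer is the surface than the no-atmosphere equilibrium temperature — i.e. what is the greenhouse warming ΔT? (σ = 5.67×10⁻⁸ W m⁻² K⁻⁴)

S = 1361/1.00² = 1361 W m⁻².
T_eq = [S(1−A)/(4σ)]^(1/4) = [1361×0.70/(4×5.67×10⁻⁸)]^(1/4) = 254.6 K.
ΔT = T_surf − T_eq = 288 − 254.6.

ΔT ≈ 33.4 K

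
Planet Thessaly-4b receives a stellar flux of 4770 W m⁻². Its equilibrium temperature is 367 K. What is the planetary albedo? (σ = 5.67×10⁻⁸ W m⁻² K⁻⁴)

From T_eq⁴ = S(1−A)/(4σ): 1−A = 4σT_eq⁴/S.
1−A = 4 × 5.67×10⁻⁸ × (367)⁴ / 4770 = 0.863.

A ≈ 0.14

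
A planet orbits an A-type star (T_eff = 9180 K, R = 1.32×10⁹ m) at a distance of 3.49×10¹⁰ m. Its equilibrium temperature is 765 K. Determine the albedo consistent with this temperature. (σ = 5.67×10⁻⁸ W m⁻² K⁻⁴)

A ≈ 0.87

L = 4πR_⋆²σT_⋆⁴ = 4π(1.32×10⁹)² × 5.67×10⁻⁸ × (9180)⁴ = 8.82×10²⁷ W.
S = L/(4πd²) = 5.76×10⁵ W m⁻².
From T_eq⁴ = S(1−A)/(4σ): 1−A = 4σT_eq⁴/S.
1−A = 4 × 5.67×10⁻⁸ × (765)⁴ / 5.76×10⁵ = 0.135.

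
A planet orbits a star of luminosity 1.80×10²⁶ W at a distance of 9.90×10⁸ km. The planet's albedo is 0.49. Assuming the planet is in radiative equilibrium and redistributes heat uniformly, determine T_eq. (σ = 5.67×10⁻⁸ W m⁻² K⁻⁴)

T_eq ≈ 75.7 K

d = 9.90×10⁸ km = 9.90×10¹¹ m.
Flux: S = L/(4πd²) = 1.80×10²⁶/(4π×(9.90×10¹¹)²) = 14.6 W m⁻².
Energy balance: absorbed = emitted ⇒ πR²·S(1−A) = 4πR²·σT_eq⁴, so T_eq⁴ = S(1−A)/(4σ).
T_eq = [14.6 × 0.51 / (4 × 5.67×10⁻⁸)]^(1/4) = (3.29×10⁷)^(1/4) = 75.7 K.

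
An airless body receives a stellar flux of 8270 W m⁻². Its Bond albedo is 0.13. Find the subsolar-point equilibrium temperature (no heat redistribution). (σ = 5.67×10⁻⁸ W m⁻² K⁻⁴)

T_ss ≈ 597 K

At the subsolar point the surface absorbs S(1−A) and emits σT⁴ per unit area — no factor of 4, since only the local patch is in balance.
T = [8270 × 0.87 / 5.67×10⁻⁸]^(1/4) = (1.27×10¹¹)^(1/4) = 597 K.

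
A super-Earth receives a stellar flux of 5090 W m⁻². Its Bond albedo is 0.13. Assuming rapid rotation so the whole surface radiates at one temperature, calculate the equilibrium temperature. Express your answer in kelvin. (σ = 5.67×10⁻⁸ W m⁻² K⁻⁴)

Energy balance: absorbed = emitted ⇒ πR²·S(1−A) = 4πR²·σT_eq⁴, so T_eq⁴ = S(1−A)/(4σ).
T_eq = [5090 × 0.87 / (4 × 5.67×10⁻⁸)]^(1/4) = (1.95×10¹⁰)^(1/4) = 374 K.

T_eq ≈ 374 K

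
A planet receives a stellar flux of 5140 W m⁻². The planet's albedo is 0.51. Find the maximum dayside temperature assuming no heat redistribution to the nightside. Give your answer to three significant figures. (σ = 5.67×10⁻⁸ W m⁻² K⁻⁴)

With no redistribution each surface element balances locally: S(1−A) = σT⁴.
T = [5140 × 0.49 / 5.67×10⁻⁸]^(1/4) = (4.44×10¹⁰)^(1/4) = 459 K.

T_ss ≈ 459 K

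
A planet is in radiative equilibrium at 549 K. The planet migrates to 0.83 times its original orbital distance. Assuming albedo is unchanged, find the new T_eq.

T_eq ≈ 603 K

T_eq ∝ L^(1/4) · d^(−1/2).
T′ = 549 / 0.83^(1/2) = 603 K.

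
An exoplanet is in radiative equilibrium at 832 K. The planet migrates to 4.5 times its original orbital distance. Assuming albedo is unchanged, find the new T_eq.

T_eq ≈ 392 K

T_eq ∝ L^(1/4) · d^(−1/2).
T′ = 832 / 4.5^(1/2) = 392 K.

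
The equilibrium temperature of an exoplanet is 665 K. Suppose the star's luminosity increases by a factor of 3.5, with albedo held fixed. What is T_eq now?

T_eq ∝ L^(1/4) · d^(−1/2).
T′ = 665 × 3.5^(1/4) = 910 K.

T_eq ≈ 910 K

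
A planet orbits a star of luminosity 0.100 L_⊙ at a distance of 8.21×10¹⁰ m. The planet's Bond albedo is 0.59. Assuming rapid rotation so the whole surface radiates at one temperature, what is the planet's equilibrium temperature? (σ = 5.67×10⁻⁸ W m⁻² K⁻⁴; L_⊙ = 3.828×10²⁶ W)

T_eq ≈ 169 K

L = 0.100 × 3.828×10²⁶ = 3.83×10²⁵ W.
Flux: S = L/(4πd²) = 3.83×10²⁵/(4π×(8.21×10¹⁰)²) = 452 W m⁻².
Energy balance: absorbed = emitted ⇒ πR²·S(1−A) = 4πR²·σT_eq⁴, so T_eq⁴ = S(1−A)/(4σ).
T_eq = [452 × 0.41 / (4 × 5.67×10⁻⁸)]^(1/4) = (8.17×10⁸)^(1/4) = 169 K.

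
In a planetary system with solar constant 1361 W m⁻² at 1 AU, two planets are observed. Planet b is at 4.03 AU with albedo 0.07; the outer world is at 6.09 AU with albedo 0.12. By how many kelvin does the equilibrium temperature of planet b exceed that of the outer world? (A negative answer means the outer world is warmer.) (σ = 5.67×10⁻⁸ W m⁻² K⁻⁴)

T_eq = [S₀(1−A)/(4σd²)]^(1/4), so T ∝ (1−A)^(1/4) / √d.
T₁ = [1361×0.93/(4×5.67×10⁻⁸×4.03²)]^(1/4) = 136.15 K.
T₂ = [1361×0.88/(4×5.67×10⁻⁸×6.09²)]^(1/4) = 109.24 K.

ΔT ≈ 26.9 K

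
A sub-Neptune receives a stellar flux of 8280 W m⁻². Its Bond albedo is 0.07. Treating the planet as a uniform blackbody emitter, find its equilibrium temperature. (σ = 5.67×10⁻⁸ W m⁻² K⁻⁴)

Energy balance: absorbed = emitted ⇒ πR²·S(1−A) = 4πR²·σT_eq⁴, so T_eq⁴ = S(1−A)/(4σ).
T_eq = [8280 × 0.93 / (4 × 5.67×10⁻⁸)]^(1/4) = (3.40×10¹⁰)^(1/4) = 429 K.

T_eq ≈ 429 K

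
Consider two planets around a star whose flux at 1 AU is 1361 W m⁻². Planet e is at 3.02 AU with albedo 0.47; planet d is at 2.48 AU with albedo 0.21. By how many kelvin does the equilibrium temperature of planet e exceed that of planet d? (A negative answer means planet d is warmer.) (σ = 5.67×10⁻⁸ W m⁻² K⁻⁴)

T_eq = [S₀(1−A)/(4σd²)]^(1/4), so T ∝ (1−A)^(1/4) / √d.
T₁ = [1361×0.53/(4×5.67×10⁻⁸×3.02²)]^(1/4) = 136.65 K.
T₂ = [1361×0.79/(4×5.67×10⁻⁸×2.48²)]^(1/4) = 166.62 K.

ΔT ≈ -30.0 K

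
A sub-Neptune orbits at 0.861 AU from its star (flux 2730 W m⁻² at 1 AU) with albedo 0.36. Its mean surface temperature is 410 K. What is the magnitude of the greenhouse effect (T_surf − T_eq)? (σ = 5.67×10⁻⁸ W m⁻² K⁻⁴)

S = 2730/0.861² = 3683 W m⁻².
T_eq = [S(1−A)/(4σ)]^(1/4) = [3683×0.64/(4×5.67×10⁻⁸)]^(1/4) = 319.3 K.
ΔT = T_surf − T_eq = 410 − 319.3.

ΔT ≈ 90.7 K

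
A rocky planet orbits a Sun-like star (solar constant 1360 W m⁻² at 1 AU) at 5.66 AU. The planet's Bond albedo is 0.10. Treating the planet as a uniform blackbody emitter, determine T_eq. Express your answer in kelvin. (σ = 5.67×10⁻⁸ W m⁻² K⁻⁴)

Flux at 5.66 AU: S = 1360/5.66² = 42.5 W m⁻².
Energy balance: absorbed = emitted ⇒ πR²·S(1−A) = 4πR²·σT_eq⁴, so T_eq⁴ = S(1−A)/(4σ).
T_eq = [42.5 × 0.90 / (4 × 5.67×10⁻⁸)]^(1/4) = (1.68×10⁸)^(1/4) = 114 K.

T_eq ≈ 114 K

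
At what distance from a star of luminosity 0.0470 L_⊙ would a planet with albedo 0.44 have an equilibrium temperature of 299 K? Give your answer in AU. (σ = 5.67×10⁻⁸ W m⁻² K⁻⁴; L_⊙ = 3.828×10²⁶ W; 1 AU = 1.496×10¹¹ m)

d ≈ 0.141 AU

L = 0.0470 × 3.828×10²⁶ = 1.80×10²⁵ W.
From T_eq⁴ = L(1−A)/(16πσd²): d = √[L(1−A)/(16πσT_eq⁴)].
d = √[1.80×10²⁵ × 0.56 / (16π × 5.67×10⁻⁸ × (299)⁴)] = 2.10×10¹⁰ m = 0.141 AU.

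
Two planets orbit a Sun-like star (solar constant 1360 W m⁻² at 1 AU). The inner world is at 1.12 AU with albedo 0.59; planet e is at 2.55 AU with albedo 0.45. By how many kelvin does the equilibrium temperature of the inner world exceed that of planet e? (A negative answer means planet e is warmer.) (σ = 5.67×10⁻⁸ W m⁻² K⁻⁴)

T_eq = [S₀(1−A)/(4σd²)]^(1/4), so T ∝ (1−A)^(1/4) / √d.
T₁ = [1360×0.41/(4×5.67×10⁻⁸×1.12²)]^(1/4) = 210.41 K.
T₂ = [1360×0.55/(4×5.67×10⁻⁸×2.55²)]^(1/4) = 150.07 K.

ΔT ≈ 60.3 K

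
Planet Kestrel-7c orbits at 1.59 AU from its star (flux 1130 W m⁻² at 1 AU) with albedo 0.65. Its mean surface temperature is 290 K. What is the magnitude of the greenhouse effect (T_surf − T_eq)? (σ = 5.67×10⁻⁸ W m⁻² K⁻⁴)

ΔT ≈ 127.9 K

S = 1130/1.59² = 447.0 W m⁻².
T_eq = [S(1−A)/(4σ)]^(1/4) = [447.0×0.35/(4×5.67×10⁻⁸)]^(1/4) = 162.1 K.
ΔT = T_surf − T_eq = 290 − 162.1.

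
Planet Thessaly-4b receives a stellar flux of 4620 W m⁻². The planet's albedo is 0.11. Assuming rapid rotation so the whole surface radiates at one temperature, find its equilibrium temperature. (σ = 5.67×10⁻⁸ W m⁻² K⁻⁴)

Energy balance: absorbed = emitted ⇒ πR²·S(1−A) = 4πR²·σT_eq⁴, so T_eq⁴ = S(1−A)/(4σ).
T_eq = [4620 × 0.89 / (4 × 5.67×10⁻⁸)]^(1/4) = (1.81×10¹⁰)^(1/4) = 367 K.

T_eq ≈ 367 K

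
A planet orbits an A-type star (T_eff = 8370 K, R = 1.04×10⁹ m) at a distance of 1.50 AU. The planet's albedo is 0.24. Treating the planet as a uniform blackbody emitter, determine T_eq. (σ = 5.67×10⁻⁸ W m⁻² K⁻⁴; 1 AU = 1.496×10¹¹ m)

d = 1.50 AU = 2.24×10¹¹ m.
L = 4πR_⋆²σT_⋆⁴ = 4π(1.04×10⁹)² × 5.67×10⁻⁸ × (8370)⁴ = 3.78×10²⁷ W.
S = L/(4πd²) = 5980 W m⁻².
Energy balance: absorbed = emitted ⇒ πR²·S(1−A) = 4πR²·σT_eq⁴, so T_eq⁴ = S(1−A)/(4σ).
T_eq = [5980 × 0.76 / (4 × 5.67×10⁻⁸)]^(1/4) = (2.00×10¹⁰)^(1/4) = 376 K.

T_eq ≈ 376 K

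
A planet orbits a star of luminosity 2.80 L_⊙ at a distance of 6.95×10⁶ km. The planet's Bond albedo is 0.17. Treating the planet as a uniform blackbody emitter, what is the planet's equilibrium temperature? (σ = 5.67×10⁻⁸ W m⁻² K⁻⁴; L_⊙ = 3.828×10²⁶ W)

T_eq ≈ 1590 K

d = 6.95×10⁶ km = 6.95×10⁹ m.
L = 2.80 × 3.828×10²⁶ = 1.07×10²⁷ W.
Flux: S = L/(4πd²) = 1.07×10²⁷/(4π×(6.95×10⁹)²) = 1.77×10⁶ W m⁻².
Energy balance: absorbed = emitted ⇒ πR²·S(1−A) = 4πR²·σT_eq⁴, so T_eq⁴ = S(1−A)/(4σ).
T_eq = [1.77×10⁶ × 0.83 / (4 × 5.67×10⁻⁸)]^(1/4) = (6.46×10¹²)^(1/4) = 1590 K.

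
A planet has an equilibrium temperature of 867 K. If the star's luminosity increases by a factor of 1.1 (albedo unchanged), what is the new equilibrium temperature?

T_eq ∝ L^(1/4) · d^(−1/2).
T′ = 867 × 1.1^(1/4) = 888 K.

T_eq ≈ 888 K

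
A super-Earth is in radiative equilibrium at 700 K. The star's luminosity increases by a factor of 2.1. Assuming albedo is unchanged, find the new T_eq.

T_eq ∝ L^(1/4) · d^(−1/2).
T′ = 700 × 2.1^(1/4) = 843 K.

T_eq ≈ 843 K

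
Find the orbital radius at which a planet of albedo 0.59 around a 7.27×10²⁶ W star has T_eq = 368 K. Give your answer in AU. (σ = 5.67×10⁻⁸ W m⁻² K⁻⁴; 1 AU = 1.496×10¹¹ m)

d ≈ 0.505 AU

From T_eq⁴ = L(1−A)/(16πσd²): d = √[L(1−A)/(16πσT_eq⁴)].
d = √[7.27×10²⁶ × 0.41 / (16π × 5.67×10⁻⁸ × (368)⁴)] = 7.55×10¹⁰ m = 0.505 AU.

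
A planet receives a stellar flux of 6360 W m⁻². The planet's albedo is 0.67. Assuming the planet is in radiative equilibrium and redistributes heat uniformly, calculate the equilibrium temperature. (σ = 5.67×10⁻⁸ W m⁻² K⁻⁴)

Energy balance: absorbed = emitted ⇒ πR²·S(1−A) = 4πR²·σT_eq⁴, so T_eq⁴ = S(1−A)/(4σ).
T_eq = [6360 × 0.33 / (4 × 5.67×10⁻⁸)]^(1/4) = (9.25×10⁹)^(1/4) = 310 K.

T_eq ≈ 310 K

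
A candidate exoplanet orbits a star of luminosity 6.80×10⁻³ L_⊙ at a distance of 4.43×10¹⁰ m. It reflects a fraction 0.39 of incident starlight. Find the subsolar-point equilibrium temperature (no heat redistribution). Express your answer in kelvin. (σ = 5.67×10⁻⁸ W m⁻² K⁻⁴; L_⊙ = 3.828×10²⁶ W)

T_ss ≈ 184 K

L = 6.80×10⁻³ × 3.828×10²⁶ = 2.60×10²⁴ W.
Flux: S = L/(4πd²) = 2.60×10²⁴/(4π×(4.43×10¹⁰)²) = 106 W m⁻².
At the subsolar point the surface absorbs S(1−A) and emits σT⁴ per unit area — no factor of 4, since only the local patch is in balance.
T = [106 × 0.61 / 5.67×10⁻⁸]^(1/4) = (1.14×10⁹)^(1/4) = 184 K.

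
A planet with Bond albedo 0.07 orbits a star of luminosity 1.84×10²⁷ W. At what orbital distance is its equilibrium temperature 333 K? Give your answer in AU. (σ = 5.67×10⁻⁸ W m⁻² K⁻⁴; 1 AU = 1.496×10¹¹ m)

From T_eq⁴ = L(1−A)/(16πσd²): d = √[L(1−A)/(16πσT_eq⁴)].
d = √[1.84×10²⁷ × 0.93 / (16π × 5.67×10⁻⁸ × (333)⁴)] = 2.21×10¹¹ m = 1.48 AU.

d ≈ 1.48 AU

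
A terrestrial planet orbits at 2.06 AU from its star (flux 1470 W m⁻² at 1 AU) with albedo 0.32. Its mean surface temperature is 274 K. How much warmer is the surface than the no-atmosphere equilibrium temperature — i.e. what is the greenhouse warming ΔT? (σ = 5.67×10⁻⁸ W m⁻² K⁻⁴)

ΔT ≈ 94.5 K

S = 1470/2.06² = 346.4 W m⁻².
T_eq = [S(1−A)/(4σ)]^(1/4) = [346.4×0.68/(4×5.67×10⁻⁸)]^(1/4) = 179.5 K.
ΔT = T_surf − T_eq = 274 − 179.5.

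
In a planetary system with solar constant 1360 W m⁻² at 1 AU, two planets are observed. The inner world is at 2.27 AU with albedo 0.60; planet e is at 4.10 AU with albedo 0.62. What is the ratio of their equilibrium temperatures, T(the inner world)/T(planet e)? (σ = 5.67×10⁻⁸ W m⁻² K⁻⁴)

T₁/T₂ ≈ 1.361

T_eq = [S₀(1−A)/(4σd²)]^(1/4), so T ∝ (1−A)^(1/4) / √d.
T₁ = [1360×0.40/(4×5.67×10⁻⁸×2.27²)]^(1/4) = 146.88 K.
T₂ = [1360×0.38/(4×5.67×10⁻⁸×4.10²)]^(1/4) = 107.90 K.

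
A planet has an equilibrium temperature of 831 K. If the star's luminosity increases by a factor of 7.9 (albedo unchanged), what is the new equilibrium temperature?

T_eq ≈ 1390 K

T_eq ∝ L^(1/4) · d^(−1/2).
T′ = 831 × 7.9^(1/4) = 1390 K.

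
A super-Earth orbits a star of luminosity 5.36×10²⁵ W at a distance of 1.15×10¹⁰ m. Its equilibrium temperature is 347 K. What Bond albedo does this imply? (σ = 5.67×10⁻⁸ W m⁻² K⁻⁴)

Flux: S = L/(4πd²) = 5.36×10²⁵/(4π×(1.15×10¹⁰)²) = 3.23×10⁴ W m⁻².
From T_eq⁴ = S(1−A)/(4σ): 1−A = 4σT_eq⁴/S.
1−A = 4 × 5.67×10⁻⁸ × (347)⁴ / 3.23×10⁴ = 0.102.

A ≈ 0.90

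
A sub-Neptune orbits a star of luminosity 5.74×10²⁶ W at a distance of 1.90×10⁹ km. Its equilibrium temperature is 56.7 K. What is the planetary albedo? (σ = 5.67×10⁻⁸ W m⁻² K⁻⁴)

A ≈ 0.81

d = 1.90×10⁹ km = 1.90×10¹² m.
Flux: S = L/(4πd²) = 5.74×10²⁶/(4π×(1.90×10¹²)²) = 12.7 W m⁻².
From T_eq⁴ = S(1−A)/(4σ): 1−A = 4σT_eq⁴/S.
1−A = 4 × 5.67×10⁻⁸ × (56.7)⁴ / 12.7 = 0.185.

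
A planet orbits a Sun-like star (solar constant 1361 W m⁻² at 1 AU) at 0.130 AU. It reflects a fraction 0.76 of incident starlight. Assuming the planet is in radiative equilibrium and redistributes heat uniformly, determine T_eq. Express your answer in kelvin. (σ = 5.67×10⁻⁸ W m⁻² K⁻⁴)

T_eq ≈ 540 K

Flux at 0.130 AU: S = 1361/0.130² = 8.05×10⁴ W m⁻².
Energy balance: absorbed = emitted ⇒ πR²·S(1−A) = 4πR²·σT_eq⁴, so T_eq⁴ = S(1−A)/(4σ).
T_eq = [8.05×10⁴ × 0.24 / (4 × 5.67×10⁻⁸)]^(1/4) = (8.52×10¹⁰)^(1/4) = 540 K.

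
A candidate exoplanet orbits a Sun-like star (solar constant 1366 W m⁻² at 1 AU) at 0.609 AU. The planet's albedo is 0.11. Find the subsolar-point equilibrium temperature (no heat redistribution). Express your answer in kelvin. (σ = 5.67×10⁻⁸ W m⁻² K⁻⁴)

Flux at 0.609 AU: S = 1366/0.609² = 3680 W m⁻².
At the subsolar point the surface absorbs S(1−A) and emits σT⁴ per unit area — no factor of 4, since only the local patch is in balance.
T = [3680 × 0.89 / 5.67×10⁻⁸]^(1/4) = (5.78×10¹⁰)^(1/4) = 490 K.

T_ss ≈ 490 K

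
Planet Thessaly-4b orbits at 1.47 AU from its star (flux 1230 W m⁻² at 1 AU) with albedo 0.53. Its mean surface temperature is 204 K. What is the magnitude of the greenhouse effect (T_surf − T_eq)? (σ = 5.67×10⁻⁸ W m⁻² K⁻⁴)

S = 1230/1.47² = 569.2 W m⁻².
T_eq = [S(1−A)/(4σ)]^(1/4) = [569.2×0.47/(4×5.67×10⁻⁸)]^(1/4) = 185.3 K.
ΔT = T_surf − T_eq = 204 − 185.3.

ΔT ≈ 18.7 K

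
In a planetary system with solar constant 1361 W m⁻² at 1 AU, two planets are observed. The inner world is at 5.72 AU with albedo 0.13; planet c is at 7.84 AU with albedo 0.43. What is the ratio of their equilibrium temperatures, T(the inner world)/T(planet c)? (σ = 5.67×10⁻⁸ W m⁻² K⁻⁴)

T_eq = [S₀(1−A)/(4σd²)]^(1/4), so T ∝ (1−A)^(1/4) / √d.
T₁ = [1361×0.87/(4×5.67×10⁻⁸×5.72²)]^(1/4) = 112.39 K.
T₂ = [1361×0.57/(4×5.67×10⁻⁸×7.84²)]^(1/4) = 86.37 K.

T₁/T₂ ≈ 1.301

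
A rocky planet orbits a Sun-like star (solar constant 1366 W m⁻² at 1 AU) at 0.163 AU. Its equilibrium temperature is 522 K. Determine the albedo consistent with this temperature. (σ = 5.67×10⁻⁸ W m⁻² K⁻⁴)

A ≈ 0.67

Flux at 0.163 AU: S = 1366/0.163² = 5.14×10⁴ W m⁻².
From T_eq⁴ = S(1−A)/(4σ): 1−A = 4σT_eq⁴/S.
1−A = 4 × 5.67×10⁻⁸ × (522)⁴ / 5.14×10⁴ = 0.328.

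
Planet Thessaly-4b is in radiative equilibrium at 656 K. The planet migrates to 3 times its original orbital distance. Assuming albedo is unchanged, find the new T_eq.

T_eq ∝ L^(1/4) · d^(−1/2).
T′ = 656 / 3^(1/2) = 379 K.

T_eq ≈ 379 K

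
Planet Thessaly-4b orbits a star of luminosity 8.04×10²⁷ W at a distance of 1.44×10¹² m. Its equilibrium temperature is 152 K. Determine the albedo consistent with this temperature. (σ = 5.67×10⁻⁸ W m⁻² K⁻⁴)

Flux: S = L/(4πd²) = 8.04×10²⁷/(4π×(1.44×10¹²)²) = 309 W m⁻².
From T_eq⁴ = S(1−A)/(4σ): 1−A = 4σT_eq⁴/S.
1−A = 4 × 5.67×10⁻⁸ × (152)⁴ / 309 = 0.392.

A ≈ 0.61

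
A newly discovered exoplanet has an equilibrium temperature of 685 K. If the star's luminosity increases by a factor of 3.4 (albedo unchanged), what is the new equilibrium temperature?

T_eq ∝ L^(1/4) · d^(−1/2).
T′ = 685 × 3.4^(1/4) = 930 K.

T_eq ≈ 930 K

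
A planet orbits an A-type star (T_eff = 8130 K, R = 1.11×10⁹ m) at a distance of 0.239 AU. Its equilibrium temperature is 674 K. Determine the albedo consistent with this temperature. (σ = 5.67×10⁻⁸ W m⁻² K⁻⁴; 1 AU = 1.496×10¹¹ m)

A ≈ 0.80

d = 0.239 AU = 3.58×10¹⁰ m.
L = 4πR_⋆²σT_⋆⁴ = 4π(1.11×10⁹)² × 5.67×10⁻⁸ × (8130)⁴ = 3.84×10²⁷ W.
S = L/(4πd²) = 2.39×10⁵ W m⁻².
From T_eq⁴ = S(1−A)/(4σ): 1−A = 4σT_eq⁴/S.
1−A = 4 × 5.67×10⁻⁸ × (674)⁴ / 2.39×10⁵ = 0.196.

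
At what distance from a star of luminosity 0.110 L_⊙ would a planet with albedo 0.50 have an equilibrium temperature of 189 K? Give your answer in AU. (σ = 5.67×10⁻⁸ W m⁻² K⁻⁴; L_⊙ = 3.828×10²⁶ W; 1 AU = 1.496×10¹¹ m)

d ≈ 0.509 AU

L = 0.110 × 3.828×10²⁶ = 4.21×10²⁵ W.
From T_eq⁴ = L(1−A)/(16πσd²): d = √[L(1−A)/(16πσT_eq⁴)].
d = √[4.21×10²⁵ × 0.50 / (16π × 5.67×10⁻⁸ × (189)⁴)] = 7.61×10¹⁰ m = 0.509 AU.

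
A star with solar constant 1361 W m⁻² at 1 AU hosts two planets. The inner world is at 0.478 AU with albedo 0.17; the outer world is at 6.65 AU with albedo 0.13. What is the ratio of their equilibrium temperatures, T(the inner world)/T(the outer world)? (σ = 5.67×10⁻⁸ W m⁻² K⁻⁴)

T₁/T₂ ≈ 3.686

T_eq = [S₀(1−A)/(4σd²)]^(1/4), so T ∝ (1−A)^(1/4) / √d.
T₁ = [1361×0.83/(4×5.67×10⁻⁸×0.478²)]^(1/4) = 384.25 K.
T₂ = [1361×0.87/(4×5.67×10⁻⁸×6.65²)]^(1/4) = 104.24 K.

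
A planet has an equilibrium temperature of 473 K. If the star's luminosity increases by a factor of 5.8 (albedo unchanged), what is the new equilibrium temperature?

T_eq ≈ 734 K

T_eq ∝ L^(1/4) · d^(−1/2).
T′ = 473 × 5.8^(1/4) = 734 K.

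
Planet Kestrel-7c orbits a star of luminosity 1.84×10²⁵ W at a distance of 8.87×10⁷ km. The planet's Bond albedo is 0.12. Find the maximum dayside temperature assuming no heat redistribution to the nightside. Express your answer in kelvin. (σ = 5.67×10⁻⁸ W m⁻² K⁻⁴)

T_ss ≈ 232 K

d = 8.87×10⁷ km = 8.87×10¹⁰ m.
Flux: S = L/(4πd²) = 1.84×10²⁵/(4π×(8.87×10¹⁰)²) = 186 W m⁻².
With no redistribution each surface element balances locally: S(1−A) = σT⁴.
T = [186 × 0.88 / 5.67×10⁻⁸]^(1/4) = (2.89×10⁹)^(1/4) = 232 K.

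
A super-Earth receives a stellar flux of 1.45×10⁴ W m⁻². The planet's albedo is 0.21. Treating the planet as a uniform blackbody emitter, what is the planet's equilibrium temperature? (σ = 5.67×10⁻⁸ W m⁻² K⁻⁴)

T_eq ≈ 474 K

Energy balance: absorbed = emitted ⇒ πR²·S(1−A) = 4πR²·σT_eq⁴, so T_eq⁴ = S(1−A)/(4σ).
T_eq = [1.45×10⁴ × 0.79 / (4 × 5.67×10⁻⁸)]^(1/4) = (5.05×10¹⁰)^(1/4) = 474 K.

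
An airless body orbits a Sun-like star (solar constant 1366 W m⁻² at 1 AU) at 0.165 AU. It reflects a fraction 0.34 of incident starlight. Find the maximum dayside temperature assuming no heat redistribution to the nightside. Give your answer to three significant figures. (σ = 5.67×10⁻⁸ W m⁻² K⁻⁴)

Flux at 0.165 AU: S = 1366/0.165² = 5.02×10⁴ W m⁻².
With no redistribution each surface element balances locally: S(1−A) = σT⁴.
T = [5.02×10⁴ × 0.66 / 5.67×10⁻⁸]^(1/4) = (5.84×10¹¹)^(1/4) = 874 K.

T_ss ≈ 874 K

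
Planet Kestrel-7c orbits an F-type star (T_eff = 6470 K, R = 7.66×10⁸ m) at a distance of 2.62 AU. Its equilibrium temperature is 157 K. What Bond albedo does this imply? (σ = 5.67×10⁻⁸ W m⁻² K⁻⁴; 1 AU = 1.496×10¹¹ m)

d = 2.62 AU = 3.92×10¹¹ m.
L = 4πR_⋆²σT_⋆⁴ = 4π(7.66×10⁸)² × 5.67×10⁻⁸ × (6470)⁴ = 7.33×10²⁶ W.
S = L/(4πd²) = 379 W m⁻².
From T_eq⁴ = S(1−A)/(4σ): 1−A = 4σT_eq⁴/S.
1−A = 4 × 5.67×10⁻⁸ × (157)⁴ / 379 = 0.363.

A ≈ 0.64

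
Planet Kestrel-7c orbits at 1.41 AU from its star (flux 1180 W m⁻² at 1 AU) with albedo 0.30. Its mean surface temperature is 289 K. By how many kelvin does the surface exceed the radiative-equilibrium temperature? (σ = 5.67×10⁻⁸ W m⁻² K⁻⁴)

S = 1180/1.41² = 593.5 W m⁻².
T_eq = [S(1−A)/(4σ)]^(1/4) = [593.5×0.70/(4×5.67×10⁻⁸)]^(1/4) = 206.9 K.
ΔT = T_surf − T_eq = 289 − 206.9.

ΔT ≈ 82.1 K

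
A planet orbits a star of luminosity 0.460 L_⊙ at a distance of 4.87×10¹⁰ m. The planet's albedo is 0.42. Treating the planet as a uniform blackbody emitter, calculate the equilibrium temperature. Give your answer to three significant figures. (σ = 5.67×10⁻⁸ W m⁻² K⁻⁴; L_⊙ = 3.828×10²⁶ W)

L = 0.460 × 3.828×10²⁶ = 1.76×10²⁶ W.
Flux: S = L/(4πd²) = 1.76×10²⁶/(4π×(4.87×10¹⁰)²) = 5910 W m⁻².
Energy balance: absorbed = emitted ⇒ πR²·S(1−A) = 4πR²·σT_eq⁴, so T_eq⁴ = S(1−A)/(4σ).
T_eq = [5910 × 0.58 / (4 × 5.67×10⁻⁸)]^(1/4) = (1.51×10¹⁰)^(1/4) = 351 K.

T_eq ≈ 351 K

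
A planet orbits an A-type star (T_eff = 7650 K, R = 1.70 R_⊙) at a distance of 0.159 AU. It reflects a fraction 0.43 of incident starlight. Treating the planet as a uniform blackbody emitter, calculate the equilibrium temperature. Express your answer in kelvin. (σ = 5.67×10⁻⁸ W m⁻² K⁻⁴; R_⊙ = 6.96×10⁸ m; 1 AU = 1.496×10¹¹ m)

T_eq ≈ 1050 K

R_⋆ = 1.70 × 6.96×10⁸ = 1.18×10⁹ m.
d = 0.159 AU = 2.38×10¹⁰ m.
L = 4πR_⋆²σT_⋆⁴ = 4π(1.18×10⁹)² × 5.67×10⁻⁸ × (7650)⁴ = 3.42×10²⁷ W.
S = L/(4πd²) = 4.80×10⁵ W m⁻².
Energy balance: absorbed = emitted ⇒ πR²·S(1−A) = 4πR²·σT_eq⁴, so T_eq⁴ = S(1−A)/(4σ).
T_eq = [4.80×10⁵ × 0.57 / (4 × 5.67×10⁻⁸)]^(1/4) = (1.21×10¹²)^(1/4) = 1050 K.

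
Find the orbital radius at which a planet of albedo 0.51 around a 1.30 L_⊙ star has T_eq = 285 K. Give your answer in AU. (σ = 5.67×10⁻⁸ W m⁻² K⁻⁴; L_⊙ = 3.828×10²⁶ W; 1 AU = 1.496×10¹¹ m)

d ≈ 0.761 AU

L = 1.30 × 3.828×10²⁶ = 4.98×10²⁶ W.
From T_eq⁴ = L(1−A)/(16πσd²): d = √[L(1−A)/(16πσT_eq⁴)].
d = √[4.98×10²⁶ × 0.49 / (16π × 5.67×10⁻⁸ × (285)⁴)] = 1.14×10¹¹ m = 0.761 AU.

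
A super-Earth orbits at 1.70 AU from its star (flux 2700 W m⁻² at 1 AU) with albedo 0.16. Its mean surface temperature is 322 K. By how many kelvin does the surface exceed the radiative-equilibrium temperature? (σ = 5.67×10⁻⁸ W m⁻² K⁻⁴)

ΔT ≈ 79.5 K

S = 2700/1.70² = 934.3 W m⁻².
T_eq = [S(1−A)/(4σ)]^(1/4) = [934.3×0.84/(4×5.67×10⁻⁸)]^(1/4) = 242.5 K.
ΔT = T_surf − T_eq = 322 − 242.5.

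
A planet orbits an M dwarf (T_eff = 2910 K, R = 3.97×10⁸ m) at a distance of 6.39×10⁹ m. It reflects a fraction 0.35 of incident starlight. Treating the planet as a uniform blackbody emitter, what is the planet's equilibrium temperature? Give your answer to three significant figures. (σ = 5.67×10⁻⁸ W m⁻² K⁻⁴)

T_eq ≈ 461 K

L = 4πR_⋆²σT_⋆⁴ = 4π(3.97×10⁸)² × 5.67×10⁻⁸ × (2910)⁴ = 8.05×10²⁴ W.
S = L/(4πd²) = 1.57×10⁴ W m⁻².
Energy balance: absorbed = emitted ⇒ πR²·S(1−A) = 4πR²·σT_eq⁴, so T_eq⁴ = S(1−A)/(4σ).
T_eq = [1.57×10⁴ × 0.65 / (4 × 5.67×10⁻⁸)]^(1/4) = (4.50×10¹⁰)^(1/4) = 461 K.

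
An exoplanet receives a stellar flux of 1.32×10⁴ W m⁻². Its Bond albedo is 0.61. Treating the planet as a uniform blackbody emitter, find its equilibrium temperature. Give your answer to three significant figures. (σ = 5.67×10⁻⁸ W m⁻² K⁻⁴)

T_eq ≈ 388 K

Energy balance: absorbed = emitted ⇒ πR²·S(1−A) = 4πR²·σT_eq⁴, so T_eq⁴ = S(1−A)/(4σ).
T_eq = [1.32×10⁴ × 0.39 / (4 × 5.67×10⁻⁸)]^(1/4) = (2.27×10¹⁰)^(1/4) = 388 K.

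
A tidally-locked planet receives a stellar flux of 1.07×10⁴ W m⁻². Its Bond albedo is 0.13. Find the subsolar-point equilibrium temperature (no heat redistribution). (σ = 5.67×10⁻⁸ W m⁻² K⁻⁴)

T_ss ≈ 637 K

At the subsolar point the surface absorbs S(1−A) and emits σT⁴ per unit area — no factor of 4, since only the local patch is in balance.
T = [1.07×10⁴ × 0.87 / 5.67×10⁻⁸]^(1/4) = (1.64×10¹¹)^(1/4) = 637 K.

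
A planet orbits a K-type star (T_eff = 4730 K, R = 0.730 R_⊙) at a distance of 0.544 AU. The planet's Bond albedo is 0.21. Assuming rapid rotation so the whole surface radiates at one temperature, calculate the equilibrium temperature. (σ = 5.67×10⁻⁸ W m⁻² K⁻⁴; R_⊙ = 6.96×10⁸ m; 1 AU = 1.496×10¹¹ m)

T_eq ≈ 249 K

R_⋆ = 0.730 × 6.96×10⁸ = 5.08×10⁸ m.
d = 0.544 AU = 8.14×10¹⁰ m.
L = 4πR_⋆²σT_⋆⁴ = 4π(5.08×10⁸)² × 5.67×10⁻⁸ × (4730)⁴ = 9.21×10²⁵ W.
S = L/(4πd²) = 1110 W m⁻².
Energy balance: absorbed = emitted ⇒ πR²·S(1−A) = 4πR²·σT_eq⁴, so T_eq⁴ = S(1−A)/(4σ).
T_eq = [1110 × 0.79 / (4 × 5.67×10⁻⁸)]^(1/4) = (3.85×10⁹)^(1/4) = 249 K.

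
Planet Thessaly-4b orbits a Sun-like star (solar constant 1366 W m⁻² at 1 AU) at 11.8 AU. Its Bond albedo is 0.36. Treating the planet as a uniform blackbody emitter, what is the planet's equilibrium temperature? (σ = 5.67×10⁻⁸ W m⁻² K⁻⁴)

Flux at 11.8 AU: S = 1366/11.8² = 9.81 W m⁻².
Energy balance: absorbed = emitted ⇒ πR²·S(1−A) = 4πR²·σT_eq⁴, so T_eq⁴ = S(1−A)/(4σ).
T_eq = [9.81 × 0.64 / (4 × 5.67×10⁻⁸)]^(1/4) = (2.77×10⁷)^(1/4) = 72.5 K.

T_eq ≈ 72.5 K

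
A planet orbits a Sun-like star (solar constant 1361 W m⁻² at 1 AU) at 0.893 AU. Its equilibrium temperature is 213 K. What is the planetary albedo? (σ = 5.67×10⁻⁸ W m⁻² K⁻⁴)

A ≈ 0.73

Flux at 0.893 AU: S = 1361/0.893² = 1710 W m⁻².
From T_eq⁴ = S(1−A)/(4σ): 1−A = 4σT_eq⁴/S.
1−A = 4 × 5.67×10⁻⁸ × (213)⁴ / 1710 = 0.274.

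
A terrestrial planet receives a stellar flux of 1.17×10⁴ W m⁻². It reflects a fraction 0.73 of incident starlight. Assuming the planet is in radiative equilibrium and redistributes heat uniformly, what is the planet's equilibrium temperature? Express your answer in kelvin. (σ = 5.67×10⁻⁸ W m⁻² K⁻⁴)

T_eq ≈ 344 K

Energy balance: absorbed = emitted ⇒ πR²·S(1−A) = 4πR²·σT_eq⁴, so T_eq⁴ = S(1−A)/(4σ).
T_eq = [1.17×10⁴ × 0.27 / (4 × 5.67×10⁻⁸)]^(1/4) = (1.39×10¹⁰)^(1/4) = 344 K.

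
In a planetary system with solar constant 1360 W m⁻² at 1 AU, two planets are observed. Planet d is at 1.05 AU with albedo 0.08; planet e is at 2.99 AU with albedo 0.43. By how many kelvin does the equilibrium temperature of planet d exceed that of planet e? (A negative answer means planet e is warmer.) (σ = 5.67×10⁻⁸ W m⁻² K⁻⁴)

ΔT ≈ 126.1 K

T_eq = [S₀(1−A)/(4σd²)]^(1/4), so T ∝ (1−A)^(1/4) / √d.
T₁ = [1360×0.92/(4×5.67×10⁻⁸×1.05²)]^(1/4) = 265.97 K.
T₂ = [1360×0.57/(4×5.67×10⁻⁸×2.99²)]^(1/4) = 139.83 K.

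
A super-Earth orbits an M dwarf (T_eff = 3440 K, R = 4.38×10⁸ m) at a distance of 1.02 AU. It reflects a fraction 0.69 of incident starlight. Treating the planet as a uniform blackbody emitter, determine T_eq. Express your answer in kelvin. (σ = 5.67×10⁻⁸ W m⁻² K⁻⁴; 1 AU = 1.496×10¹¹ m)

T_eq ≈ 97.2 K

d = 1.02 AU = 1.53×10¹¹ m.
L = 4πR_⋆²σT_⋆⁴ = 4π(4.38×10⁸)² × 5.67×10⁻⁸ × (3440)⁴ = 1.91×10²⁵ W.
S = L/(4πd²) = 65.4 W m⁻².
Energy balance: absorbed = emitted ⇒ πR²·S(1−A) = 4πR²·σT_eq⁴, so T_eq⁴ = S(1−A)/(4σ).
T_eq = [65.4 × 0.31 / (4 × 5.67×10⁻⁸)]^(1/4) = (8.94×10⁷)^(1/4) = 97.2 K.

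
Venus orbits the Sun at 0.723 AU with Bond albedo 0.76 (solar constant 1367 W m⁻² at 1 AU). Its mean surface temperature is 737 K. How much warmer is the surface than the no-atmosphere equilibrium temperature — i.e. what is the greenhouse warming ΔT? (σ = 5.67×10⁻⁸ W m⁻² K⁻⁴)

ΔT ≈ 507.6 K

S = 1367/0.723² = 2615 W m⁻².
T_eq = [S(1−A)/(4σ)]^(1/4) = [2615×0.24/(4×5.67×10⁻⁸)]^(1/4) = 229.4 K.
ΔT = T_surf − T_eq = 737 − 229.4.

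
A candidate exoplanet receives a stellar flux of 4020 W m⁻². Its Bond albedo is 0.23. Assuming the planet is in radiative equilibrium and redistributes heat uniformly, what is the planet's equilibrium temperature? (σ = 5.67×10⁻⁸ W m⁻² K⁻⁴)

Energy balance: absorbed = emitted ⇒ πR²·S(1−A) = 4πR²·σT_eq⁴, so T_eq⁴ = S(1−A)/(4σ).
T_eq = [4020 × 0.77 / (4 × 5.67×10⁻⁸)]^(1/4) = (1.36×10¹⁰)^(1/4) = 342 K.

T_eq ≈ 342 K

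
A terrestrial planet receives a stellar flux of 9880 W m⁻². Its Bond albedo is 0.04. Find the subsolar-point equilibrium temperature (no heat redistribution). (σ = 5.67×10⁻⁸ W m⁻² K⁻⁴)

At the subsolar point the surface absorbs S(1−A) and emits σT⁴ per unit area — no factor of 4, since only the local patch is in balance.
T = [9880 × 0.96 / 5.67×10⁻⁸]^(1/4) = (1.67×10¹¹)^(1/4) = 640 K.

T_ss ≈ 640 K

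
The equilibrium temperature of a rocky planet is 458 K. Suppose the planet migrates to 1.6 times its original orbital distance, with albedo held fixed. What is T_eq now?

T_eq ∝ L^(1/4) · d^(−1/2).
T′ = 458 / 1.6^(1/2) = 362 K.

T_eq ≈ 362 K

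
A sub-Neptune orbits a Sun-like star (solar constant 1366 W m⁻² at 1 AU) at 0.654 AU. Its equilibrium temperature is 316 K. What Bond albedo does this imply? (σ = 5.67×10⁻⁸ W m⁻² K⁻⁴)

Flux at 0.654 AU: S = 1366/0.654² = 3190 W m⁻².
From T_eq⁴ = S(1−A)/(4σ): 1−A = 4σT_eq⁴/S.
1−A = 4 × 5.67×10⁻⁸ × (316)⁴ / 3190 = 0.708.

A ≈ 0.29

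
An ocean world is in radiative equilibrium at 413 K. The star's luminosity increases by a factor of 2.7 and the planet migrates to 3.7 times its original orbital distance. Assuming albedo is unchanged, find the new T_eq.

T_eq ≈ 275 K

T_eq ∝ L^(1/4) · d^(−1/2).
T′ = 413 × 2.7^(1/4) / 3.7^(1/2) = 275 K.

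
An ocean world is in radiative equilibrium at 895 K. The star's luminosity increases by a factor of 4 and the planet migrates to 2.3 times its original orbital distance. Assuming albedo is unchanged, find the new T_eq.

T_eq ≈ 835 K

T_eq ∝ L^(1/4) · d^(−1/2).
T′ = 895 × 4^(1/4) / 2.3^(1/2) = 835 K.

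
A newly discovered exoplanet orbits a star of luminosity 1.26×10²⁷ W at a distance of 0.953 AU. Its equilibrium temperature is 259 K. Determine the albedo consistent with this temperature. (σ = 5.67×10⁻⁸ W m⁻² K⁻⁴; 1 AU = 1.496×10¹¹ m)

A ≈ 0.79

d = 0.953 AU = 1.43×10¹¹ m.
Flux: S = L/(4πd²) = 1.26×10²⁷/(4π×(1.43×10¹¹)²) = 4930 W m⁻².
From T_eq⁴ = S(1−A)/(4σ): 1−A = 4σT_eq⁴/S.
1−A = 4 × 5.67×10⁻⁸ × (259)⁴ / 4930 = 0.207.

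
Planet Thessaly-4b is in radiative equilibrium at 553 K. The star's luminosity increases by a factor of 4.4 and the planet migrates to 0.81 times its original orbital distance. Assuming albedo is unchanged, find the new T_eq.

T_eq ∝ L^(1/4) · d^(−1/2).
T′ = 553 × 4.4^(1/4) / 0.81^(1/2) = 890 K.

T_eq ≈ 890 K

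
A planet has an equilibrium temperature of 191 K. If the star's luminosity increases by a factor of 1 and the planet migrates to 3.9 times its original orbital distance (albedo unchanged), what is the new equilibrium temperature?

T_eq ≈ 96.7 K

T_eq ∝ L^(1/4) · d^(−1/2).
T′ = 191 × 1^(1/4) / 3.9^(1/2) = 96.7 K.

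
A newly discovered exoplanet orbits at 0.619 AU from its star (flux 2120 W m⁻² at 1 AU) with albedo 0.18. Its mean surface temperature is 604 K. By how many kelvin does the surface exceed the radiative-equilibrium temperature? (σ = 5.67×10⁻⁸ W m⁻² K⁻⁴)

S = 2120/0.619² = 5533 W m⁻².
T_eq = [S(1−A)/(4σ)]^(1/4) = [5533×0.82/(4×5.67×10⁻⁸)]^(1/4) = 376.1 K.
ΔT = T_surf − T_eq = 604 − 376.1.

ΔT ≈ 227.9 K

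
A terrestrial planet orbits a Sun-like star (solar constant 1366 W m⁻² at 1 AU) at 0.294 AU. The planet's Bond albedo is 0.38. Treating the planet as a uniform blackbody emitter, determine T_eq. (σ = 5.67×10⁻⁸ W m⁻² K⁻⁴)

T_eq ≈ 456 K

Flux at 0.294 AU: S = 1366/0.294² = 1.58×10⁴ W m⁻².
Energy balance: absorbed = emitted ⇒ πR²·S(1−A) = 4πR²·σT_eq⁴, so T_eq⁴ = S(1−A)/(4σ).
T_eq = [1.58×10⁴ × 0.62 / (4 × 5.67×10⁻⁸)]^(1/4) = (4.32×10¹⁰)^(1/4) = 456 K.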